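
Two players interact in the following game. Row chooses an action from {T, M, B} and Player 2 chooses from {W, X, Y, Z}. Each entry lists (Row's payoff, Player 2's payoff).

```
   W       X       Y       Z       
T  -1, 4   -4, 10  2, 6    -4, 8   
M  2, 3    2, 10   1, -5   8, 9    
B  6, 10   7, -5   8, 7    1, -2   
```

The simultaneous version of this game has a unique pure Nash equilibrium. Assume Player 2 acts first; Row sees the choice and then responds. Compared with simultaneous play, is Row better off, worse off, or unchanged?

Work backward from Row's decision.
- W: BR = B, leader payoff 10.
- X: BR = B, leader payoff -5.
- Y: BR = B, leader payoff 7.
- Z: BR = M, leader payoff 9.
Among 10, -5, 7, 9, the best is 10 at W. Subgame-perfect outcome: (B, W) with payoffs (6, 10).
For the simultaneous game, intersect best replies.
Row's best replies: W→B; X→B; Y→B; Z→M.
Player 2's best replies: T→X; M→X; B→W.
Only (B, W) has each player best-responding; Nash payoffs (6, 10).
Row earns 6 sequentially versus 6 at the Nash outcome: unchanged.

unchanged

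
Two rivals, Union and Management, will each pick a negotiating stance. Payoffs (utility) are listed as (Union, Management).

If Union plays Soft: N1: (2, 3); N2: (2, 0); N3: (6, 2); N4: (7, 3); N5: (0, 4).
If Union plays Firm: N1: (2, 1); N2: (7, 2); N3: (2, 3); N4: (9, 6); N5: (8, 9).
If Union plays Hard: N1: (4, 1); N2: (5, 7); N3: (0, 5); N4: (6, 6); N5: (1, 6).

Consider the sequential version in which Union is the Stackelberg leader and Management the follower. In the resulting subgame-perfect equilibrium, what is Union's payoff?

Management best-responds to each possible Union move:
- Soft → Management plays N5 (best of 3, 0, 2, 3, 4); Union gets 0.
- Firm → Management plays N5 (best of 1, 2, 3, 6, 9); Union gets 8.
- Hard → Management plays N2 (best of 1, 7, 5, 6, 6); Union gets 5.
Maximizing over 0, 8, 5, Union chooses Firm. Subgame-perfect outcome: (Firm, N5) with payoffs (8, 9).

8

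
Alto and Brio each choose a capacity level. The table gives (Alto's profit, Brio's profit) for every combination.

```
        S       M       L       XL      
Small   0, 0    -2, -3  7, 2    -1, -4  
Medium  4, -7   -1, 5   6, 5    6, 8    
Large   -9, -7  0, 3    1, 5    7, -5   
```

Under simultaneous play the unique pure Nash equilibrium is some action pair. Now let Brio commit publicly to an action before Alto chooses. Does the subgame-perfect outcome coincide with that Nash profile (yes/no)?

no

Work backward from Alto's decision.
- S: Alto compares 0, 4, -9 and picks Medium; Brio would get -7.
- M: Alto compares -2, -1, 0 and picks Large; Brio would get 3.
- L: Alto compares 7, 6, 1 and picks Small; Brio would get 2.
- XL: Alto compares -1, 6, 7 and picks Large; Brio would get -5.
Among -7, 3, 2, -5, the best is 3 at M. Subgame-perfect outcome: (Large, M) with payoffs (0, 3).
Now find the simultaneous Nash equilibrium.
Alto's best replies: S→Medium; M→Large; L→Small; XL→Large.
Brio's best replies: Small→L; Medium→XL; Large→L.
The unique mutual best reply is (Small, L), giving (7, 2).
Sequential outcome (Large, M) differs from the Nash profile (Small, L).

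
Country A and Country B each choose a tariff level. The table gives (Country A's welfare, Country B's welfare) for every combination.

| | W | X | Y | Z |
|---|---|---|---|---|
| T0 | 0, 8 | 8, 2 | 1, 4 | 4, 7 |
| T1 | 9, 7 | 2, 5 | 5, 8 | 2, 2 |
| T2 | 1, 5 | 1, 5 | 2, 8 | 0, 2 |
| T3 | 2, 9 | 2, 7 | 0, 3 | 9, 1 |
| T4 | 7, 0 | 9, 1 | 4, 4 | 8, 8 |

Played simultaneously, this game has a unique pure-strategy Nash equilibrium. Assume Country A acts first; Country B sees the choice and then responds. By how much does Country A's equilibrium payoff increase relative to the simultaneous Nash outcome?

Backward induction with Country A moving first.
- T0: Country B compares 8, 2, 4, 7 and picks W; Country A would get 0.
- T1: Country B compares 7, 5, 8, 2 and picks Y; Country A would get 5.
- T2: Country B compares 5, 5, 8, 2 and picks Y; Country A would get 2.
- T3: Country B compares 9, 7, 3, 1 and picks W; Country A would get 2.
- T4: Country B compares 0, 1, 4, 8 and picks Z; Country A would get 8.
Among 0, 5, 2, 2, 8, the best is 8 at T4. Subgame-perfect outcome: (T4, Z) with payoffs (8, 8).
For the simultaneous game, intersect best replies.
Country A's best replies: W→T1; X→T4; Y→T1; Z→T3.
Country B's best replies: T0→W; T1→Y; T2→Y; T3→W; T4→Z.
The unique mutual best reply is (T1, Y), giving (5, 8).
Country A's commitment gain: 8 − 5 = 3.

3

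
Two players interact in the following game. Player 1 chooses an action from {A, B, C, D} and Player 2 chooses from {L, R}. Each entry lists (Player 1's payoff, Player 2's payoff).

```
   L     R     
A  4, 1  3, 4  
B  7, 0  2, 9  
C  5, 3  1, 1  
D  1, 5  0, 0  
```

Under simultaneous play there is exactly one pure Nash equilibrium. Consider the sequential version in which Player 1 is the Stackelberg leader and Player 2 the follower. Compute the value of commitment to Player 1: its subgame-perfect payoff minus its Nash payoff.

2

Player 2 best-responds to each possible Player 1 move:
- A: BR = R, leader payoff 3.
- B: BR = R, leader payoff 2.
- C: BR = L, leader payoff 5.
- D: BR = L, leader payoff 1.
Maximizing over 3, 2, 5, 1, Player 1 chooses C. Subgame-perfect outcome: (C, L) with payoffs (5, 3).
Under simultaneous play:
Player 1's best replies: L→B; R→A.
Player 2's best replies: A→R; B→R; C→L; D→L.
The unique mutual best reply is (A, R), giving (3, 4).
Player 1's commitment gain: 5 − 3 = 2.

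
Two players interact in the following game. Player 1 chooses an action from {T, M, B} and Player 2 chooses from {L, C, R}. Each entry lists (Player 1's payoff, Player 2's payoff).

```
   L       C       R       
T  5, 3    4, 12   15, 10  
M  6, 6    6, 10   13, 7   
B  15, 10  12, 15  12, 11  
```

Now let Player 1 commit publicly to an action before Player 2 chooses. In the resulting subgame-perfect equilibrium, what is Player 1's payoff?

12

Work backward from Player 2's decision.
- T → Player 2 plays C (best of 3, 12, 10); Player 1 gets 4.
- M → Player 2 plays C (best of 6, 10, 7); Player 1 gets 6.
- B → Player 2 plays C (best of 10, 15, 11); Player 1 gets 12.
Among 4, 6, 12, the best is 12 at B. Subgame-perfect outcome: (B, C) with payoffs (12, 15).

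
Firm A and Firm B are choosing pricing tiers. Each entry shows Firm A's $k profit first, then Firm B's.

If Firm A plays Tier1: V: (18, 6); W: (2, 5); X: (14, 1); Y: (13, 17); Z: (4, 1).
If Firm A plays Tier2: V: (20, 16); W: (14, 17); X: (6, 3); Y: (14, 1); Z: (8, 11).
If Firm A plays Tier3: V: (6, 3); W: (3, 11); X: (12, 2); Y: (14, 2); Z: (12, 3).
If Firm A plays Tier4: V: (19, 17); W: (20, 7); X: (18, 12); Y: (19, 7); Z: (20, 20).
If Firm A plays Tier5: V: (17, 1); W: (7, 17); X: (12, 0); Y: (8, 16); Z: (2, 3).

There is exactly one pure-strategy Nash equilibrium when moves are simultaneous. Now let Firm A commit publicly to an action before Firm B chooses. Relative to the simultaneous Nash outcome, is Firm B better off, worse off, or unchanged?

Solve by backward induction (Firm A leads).
- Tier1 → Firm B plays Y (best of 6, 5, 1, 17, 1); Firm A gets 13.
- Tier2 → Firm B plays W (best of 16, 17, 3, 1, 11); Firm A gets 14.
- Tier3 → Firm B plays W (best of 3, 11, 2, 2, 3); Firm A gets 3.
- Tier4 → Firm B plays Z (best of 17, 7, 12, 7, 20); Firm A gets 20.
- Tier5 → Firm B plays W (best of 1, 17, 0, 16, 3); Firm A gets 7.
Firm A's induced payoffs are 13, 14, 3, 20, 7, so Firm A commits to Tier4. Subgame-perfect outcome: (Tier4, Z) with payoffs (20, 20).
Under simultaneous play:
Firm A's best replies: V→Tier2; W→Tier4; X→Tier4; Y→Tier4; Z→Tier4.
Firm B's best replies: Tier1→Y; Tier2→W; Tier3→W; Tier4→Z; Tier5→W.
Only (Tier4, Z) has each player best-responding; Nash payoffs (20, 20).
Firm B earns 20 sequentially versus 20 at the Nash outcome: unchanged.

unchanged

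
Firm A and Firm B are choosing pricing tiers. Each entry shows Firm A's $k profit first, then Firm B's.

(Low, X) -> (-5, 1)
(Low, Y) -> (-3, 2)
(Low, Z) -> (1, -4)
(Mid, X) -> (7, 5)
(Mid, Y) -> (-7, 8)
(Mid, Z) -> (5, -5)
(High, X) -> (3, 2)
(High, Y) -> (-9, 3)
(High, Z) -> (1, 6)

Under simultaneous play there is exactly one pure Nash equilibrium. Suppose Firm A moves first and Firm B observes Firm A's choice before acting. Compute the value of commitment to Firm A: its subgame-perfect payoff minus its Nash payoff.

4

Work backward from Firm B's decision.
- Low: BR = Y, leader payoff -3.
- Mid: BR = Y, leader payoff -7.
- High: BR = Z, leader payoff 1.
Among -3, -7, 1, the best is 1 at High. Subgame-perfect outcome: (High, Z) with payoffs (1, 6).
Under simultaneous play:
Firm A's best replies: X→Mid; Y→Low; Z→Mid.
Firm B's best replies: Low→Y; Mid→Y; High→Z.
The unique mutual best reply is (Low, Y), giving (-3, 2).
Firm A's commitment gain: 1 − -3 = 4.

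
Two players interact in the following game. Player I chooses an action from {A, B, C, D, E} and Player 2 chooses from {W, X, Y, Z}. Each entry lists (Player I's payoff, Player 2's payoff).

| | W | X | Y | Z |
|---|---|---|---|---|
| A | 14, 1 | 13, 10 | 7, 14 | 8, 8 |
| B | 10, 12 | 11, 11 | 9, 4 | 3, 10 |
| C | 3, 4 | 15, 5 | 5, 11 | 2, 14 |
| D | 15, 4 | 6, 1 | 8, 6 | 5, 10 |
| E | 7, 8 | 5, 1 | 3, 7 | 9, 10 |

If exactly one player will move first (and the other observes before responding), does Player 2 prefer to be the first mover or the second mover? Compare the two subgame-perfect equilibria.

If Player I leads: Player 2's best replies are A→Y, B→W, C→Z, D→Z, E→Z; Player I's induced payoffs 7, 10, 2, 5, 9; outcome (B, W), payoffs (10, 12).
If Player 2 leads: Player I's best replies are W→D, X→C, Y→B, Z→E; Player 2's induced payoffs 4, 5, 4, 10; outcome (E, Z), payoffs (9, 10).
Player 2 gets 10 moving first and 12 moving second, so Player 2 prefers to move second.

second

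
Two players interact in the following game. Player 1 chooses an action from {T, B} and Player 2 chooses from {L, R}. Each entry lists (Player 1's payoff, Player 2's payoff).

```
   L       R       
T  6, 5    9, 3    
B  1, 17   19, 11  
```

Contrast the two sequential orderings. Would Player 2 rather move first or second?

If Player 1 leads: Player 2's best replies are T→L, B→L; Player 1's induced payoffs 6, 1; outcome (T, L), payoffs (6, 5).
If Player 2 leads: Player 1's best replies are L→T, R→B; Player 2's induced payoffs 5, 11; outcome (B, R), payoffs (19, 11).
Player 2 gets 11 moving first and 5 moving second, so Player 2 prefers to move first.

first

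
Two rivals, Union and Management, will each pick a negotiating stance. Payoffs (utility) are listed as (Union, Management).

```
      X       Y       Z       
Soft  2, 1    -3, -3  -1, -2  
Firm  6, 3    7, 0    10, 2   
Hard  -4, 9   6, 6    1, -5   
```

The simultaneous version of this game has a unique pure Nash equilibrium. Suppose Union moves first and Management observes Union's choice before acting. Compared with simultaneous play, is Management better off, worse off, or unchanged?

Management best-responds to each possible Union move:
- Soft: Management compares 1, -3, -2 and picks X; Union would get 2.
- Firm: Management compares 3, 0, 2 and picks X; Union would get 6.
- Hard: Management compares 9, 6, -5 and picks X; Union would get -4.
Union's induced payoffs are 2, 6, -4, so Union commits to Firm. Subgame-perfect outcome: (Firm, X) with payoffs (6, 3).
Under simultaneous play:
Union's best replies: X→Firm; Y→Firm; Z→Firm.
Management's best replies: Soft→X; Firm→X; Hard→X.
Only (Firm, X) has each player best-responding; Nash payoffs (6, 3).
Management earns 3 sequentially versus 3 at the Nash outcome: unchanged.

unchanged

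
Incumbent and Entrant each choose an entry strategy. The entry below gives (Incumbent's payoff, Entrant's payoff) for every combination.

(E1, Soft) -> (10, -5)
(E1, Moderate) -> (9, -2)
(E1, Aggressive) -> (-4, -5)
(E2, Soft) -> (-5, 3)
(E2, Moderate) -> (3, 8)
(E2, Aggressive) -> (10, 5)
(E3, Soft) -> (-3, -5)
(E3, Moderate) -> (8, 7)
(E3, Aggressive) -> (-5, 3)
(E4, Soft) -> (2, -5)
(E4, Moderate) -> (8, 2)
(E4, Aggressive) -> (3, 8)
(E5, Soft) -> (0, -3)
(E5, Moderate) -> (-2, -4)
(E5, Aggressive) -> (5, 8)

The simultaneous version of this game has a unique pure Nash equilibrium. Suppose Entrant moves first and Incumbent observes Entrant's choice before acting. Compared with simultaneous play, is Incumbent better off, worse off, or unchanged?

better off

Solve by backward induction (Entrant leads).
- Soft → Incumbent plays E1 (best of 10, -5, -3, 2, 0); Entrant gets -5.
- Moderate → Incumbent plays E1 (best of 9, 3, 8, 8, -2); Entrant gets -2.
- Aggressive → Incumbent plays E2 (best of -4, 10, -5, 3, 5); Entrant gets 5.
Entrant's induced payoffs are -5, -2, 5, so Entrant commits to Aggressive. Subgame-perfect outcome: (E2, Aggressive) with payoffs (10, 5).
Now find the simultaneous Nash equilibrium.
Incumbent's best replies: Soft→E1; Moderate→E1; Aggressive→E2.
Entrant's best replies: E1→Moderate; E2→Moderate; E3→Moderate; E4→Aggressive; E5→Aggressive.
The unique mutual best reply is (E1, Moderate), giving (9, -2).
Incumbent earns 10 sequentially versus 9 at the Nash outcome: better off.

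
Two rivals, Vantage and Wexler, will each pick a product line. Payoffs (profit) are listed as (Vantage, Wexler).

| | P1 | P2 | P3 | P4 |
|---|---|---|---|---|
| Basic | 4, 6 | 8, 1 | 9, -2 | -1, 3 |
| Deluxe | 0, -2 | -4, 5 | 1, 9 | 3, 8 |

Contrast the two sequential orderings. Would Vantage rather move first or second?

If Vantage leads: Wexler's best replies are Basic→P1, Deluxe→P3; Vantage's induced payoffs 4, 1; outcome (Basic, P1), payoffs (4, 6).
If Wexler leads: Vantage's best replies are P1→Basic, P2→Basic, P3→Basic, P4→Deluxe; Wexler's induced payoffs 6, 1, -2, 8; outcome (Deluxe, P4), payoffs (3, 8).
Vantage gets 4 moving first and 3 moving second, so Vantage prefers to move first.

first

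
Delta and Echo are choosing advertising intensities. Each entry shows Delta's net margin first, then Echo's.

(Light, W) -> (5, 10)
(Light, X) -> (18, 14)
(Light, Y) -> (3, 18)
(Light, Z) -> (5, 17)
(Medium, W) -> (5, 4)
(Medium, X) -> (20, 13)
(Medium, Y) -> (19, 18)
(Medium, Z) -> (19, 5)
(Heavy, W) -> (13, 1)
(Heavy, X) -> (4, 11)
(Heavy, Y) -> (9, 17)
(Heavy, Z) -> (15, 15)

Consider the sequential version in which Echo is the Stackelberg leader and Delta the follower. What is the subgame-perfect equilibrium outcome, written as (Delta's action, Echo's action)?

Delta best-responds to each possible Echo move:
- W: BR = Heavy, leader payoff 1.
- X: BR = Medium, leader payoff 13.
- Y: BR = Medium, leader payoff 18.
- Z: BR = Medium, leader payoff 5.
Maximizing over 1, 13, 18, 5, Echo chooses Y. Subgame-perfect outcome: (Medium, Y) with payoffs (19, 18).

(Medium, Y)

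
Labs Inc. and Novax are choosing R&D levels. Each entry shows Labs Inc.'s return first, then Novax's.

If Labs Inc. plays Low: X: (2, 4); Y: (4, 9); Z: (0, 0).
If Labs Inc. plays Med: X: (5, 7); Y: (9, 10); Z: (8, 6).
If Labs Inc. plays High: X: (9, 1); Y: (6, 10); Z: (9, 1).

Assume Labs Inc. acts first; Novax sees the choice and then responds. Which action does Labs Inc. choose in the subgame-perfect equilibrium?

Novax best-responds to each possible Labs Inc. move:
- Low: BR = Y, leader payoff 4.
- Med: BR = Y, leader payoff 9.
- High: BR = Y, leader payoff 6.
Labs Inc.'s induced payoffs are 4, 9, 6, so Labs Inc. commits to Med. Subgame-perfect outcome: (Med, Y) with payoffs (9, 10).

Med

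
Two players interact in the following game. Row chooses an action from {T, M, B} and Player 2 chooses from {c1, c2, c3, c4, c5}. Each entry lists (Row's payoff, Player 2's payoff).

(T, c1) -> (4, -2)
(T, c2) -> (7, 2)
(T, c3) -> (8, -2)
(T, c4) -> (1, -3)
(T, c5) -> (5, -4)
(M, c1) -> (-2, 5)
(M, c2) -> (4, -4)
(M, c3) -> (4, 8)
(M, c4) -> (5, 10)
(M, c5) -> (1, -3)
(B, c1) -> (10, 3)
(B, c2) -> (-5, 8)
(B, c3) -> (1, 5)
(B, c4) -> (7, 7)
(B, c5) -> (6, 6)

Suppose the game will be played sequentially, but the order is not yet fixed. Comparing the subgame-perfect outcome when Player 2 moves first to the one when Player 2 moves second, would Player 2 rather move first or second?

If Row leads: Player 2's best replies are T→c2, M→c4, B→c2; Row's induced payoffs 7, 5, -5; outcome (T, c2), payoffs (7, 2).
If Player 2 leads: Row's best replies are c1→B, c2→T, c3→T, c4→B, c5→B; Player 2's induced payoffs 3, 2, -2, 7, 6; outcome (B, c4), payoffs (7, 7).
Player 2 gets 7 moving first and 2 moving second, so Player 2 prefers to move first.

first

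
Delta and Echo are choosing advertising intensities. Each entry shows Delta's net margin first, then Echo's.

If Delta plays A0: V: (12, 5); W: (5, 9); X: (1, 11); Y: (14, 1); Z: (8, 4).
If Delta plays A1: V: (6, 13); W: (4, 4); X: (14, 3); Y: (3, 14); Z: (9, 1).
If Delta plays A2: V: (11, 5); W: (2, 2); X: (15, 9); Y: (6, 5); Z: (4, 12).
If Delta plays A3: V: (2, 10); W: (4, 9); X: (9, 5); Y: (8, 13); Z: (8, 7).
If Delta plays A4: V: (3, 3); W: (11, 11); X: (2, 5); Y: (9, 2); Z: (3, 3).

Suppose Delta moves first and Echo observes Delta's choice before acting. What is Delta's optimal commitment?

Solve by backward induction (Delta leads).
- A0: BR = X, leader payoff 1.
- A1: BR = Y, leader payoff 3.
- A2: BR = Z, leader payoff 4.
- A3: BR = Y, leader payoff 8.
- A4: BR = W, leader payoff 11.
Maximizing over 1, 3, 4, 8, 11, Delta chooses A4. Subgame-perfect outcome: (A4, W) with payoffs (11, 11).

A4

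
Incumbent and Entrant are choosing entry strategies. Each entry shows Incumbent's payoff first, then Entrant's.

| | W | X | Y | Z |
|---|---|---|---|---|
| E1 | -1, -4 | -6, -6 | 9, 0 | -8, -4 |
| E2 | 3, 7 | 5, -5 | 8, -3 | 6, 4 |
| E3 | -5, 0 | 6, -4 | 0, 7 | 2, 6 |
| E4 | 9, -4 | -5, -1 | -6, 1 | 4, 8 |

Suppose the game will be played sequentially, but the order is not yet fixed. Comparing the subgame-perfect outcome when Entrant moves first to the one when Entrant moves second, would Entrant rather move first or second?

If Incumbent leads: Entrant's best replies are E1→Y, E2→W, E3→Y, E4→Z; Incumbent's induced payoffs 9, 3, 0, 4; outcome (E1, Y), payoffs (9, 0).
If Entrant leads: Incumbent's best replies are W→E4, X→E3, Y→E1, Z→E2; Entrant's induced payoffs -4, -4, 0, 4; outcome (E2, Z), payoffs (6, 4).
Entrant gets 4 moving first and 0 moving second, so Entrant prefers to move first.

first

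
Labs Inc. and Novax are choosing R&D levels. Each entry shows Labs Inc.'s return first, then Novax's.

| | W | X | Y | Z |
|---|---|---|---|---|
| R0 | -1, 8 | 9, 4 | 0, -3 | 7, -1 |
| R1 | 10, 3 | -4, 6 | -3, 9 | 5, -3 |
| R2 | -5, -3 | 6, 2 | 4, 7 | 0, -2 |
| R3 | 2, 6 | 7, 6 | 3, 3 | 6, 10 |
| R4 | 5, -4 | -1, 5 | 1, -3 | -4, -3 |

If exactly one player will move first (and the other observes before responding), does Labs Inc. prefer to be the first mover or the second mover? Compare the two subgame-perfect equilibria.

If Labs Inc. leads: Novax's best replies are R0→W, R1→Y, R2→Y, R3→Z, R4→X; Labs Inc.'s induced payoffs -1, -3, 4, 6, -1; outcome (R3, Z), payoffs (6, 10).
If Novax leads: Labs Inc.'s best replies are W→R1, X→R0, Y→R2, Z→R0; Novax's induced payoffs 3, 4, 7, -1; outcome (R2, Y), payoffs (4, 7).
Labs Inc. gets 6 moving first and 4 moving second, so Labs Inc. prefers to move first.

first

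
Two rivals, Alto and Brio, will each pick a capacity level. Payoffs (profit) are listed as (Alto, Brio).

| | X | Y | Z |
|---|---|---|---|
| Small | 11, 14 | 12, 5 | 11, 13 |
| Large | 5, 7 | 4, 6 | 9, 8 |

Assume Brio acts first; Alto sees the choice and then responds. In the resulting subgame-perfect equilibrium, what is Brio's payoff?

Solve by backward induction (Brio leads).
- X: BR = Small, leader payoff 14.
- Y: BR = Small, leader payoff 5.
- Z: BR = Small, leader payoff 13.
Among 14, 5, 13, the best is 14 at X. Subgame-perfect outcome: (Small, X) with payoffs (11, 14).

14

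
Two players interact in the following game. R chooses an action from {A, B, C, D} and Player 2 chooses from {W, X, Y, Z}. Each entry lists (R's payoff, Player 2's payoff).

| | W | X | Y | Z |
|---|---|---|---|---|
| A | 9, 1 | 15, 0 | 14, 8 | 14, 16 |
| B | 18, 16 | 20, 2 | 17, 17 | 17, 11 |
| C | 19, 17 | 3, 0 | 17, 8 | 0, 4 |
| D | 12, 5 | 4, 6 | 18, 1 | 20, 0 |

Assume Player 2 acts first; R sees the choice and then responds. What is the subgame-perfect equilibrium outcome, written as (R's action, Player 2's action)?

(C, W)

Work backward from R's decision.
- W: BR = C, leader payoff 17.
- X: BR = B, leader payoff 2.
- Y: BR = D, leader payoff 1.
- Z: BR = D, leader payoff 0.
Player 2's induced payoffs are 17, 2, 1, 0, so Player 2 commits to W. Subgame-perfect outcome: (C, W) with payoffs (19, 17).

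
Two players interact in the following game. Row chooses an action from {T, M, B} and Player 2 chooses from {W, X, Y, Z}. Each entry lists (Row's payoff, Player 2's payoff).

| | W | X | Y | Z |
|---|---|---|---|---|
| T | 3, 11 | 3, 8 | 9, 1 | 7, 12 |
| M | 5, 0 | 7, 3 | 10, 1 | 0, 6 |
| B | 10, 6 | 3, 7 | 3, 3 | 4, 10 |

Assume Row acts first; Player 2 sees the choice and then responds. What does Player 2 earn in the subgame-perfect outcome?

Player 2 best-responds to each possible Row move:
- T: BR = Z, leader payoff 7.
- M: BR = Z, leader payoff 0.
- B: BR = Z, leader payoff 4.
Maximizing over 7, 0, 4, Row chooses T. Subgame-perfect outcome: (T, Z) with payoffs (7, 12).

12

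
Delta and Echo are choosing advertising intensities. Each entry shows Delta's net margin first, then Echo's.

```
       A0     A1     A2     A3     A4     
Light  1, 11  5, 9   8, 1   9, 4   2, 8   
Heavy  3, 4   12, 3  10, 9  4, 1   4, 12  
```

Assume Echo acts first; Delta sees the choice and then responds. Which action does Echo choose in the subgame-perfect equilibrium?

Work backward from Delta's decision.
- A0: Delta compares 1, 3 and picks Heavy; Echo would get 4.
- A1: Delta compares 5, 12 and picks Heavy; Echo would get 3.
- A2: Delta compares 8, 10 and picks Heavy; Echo would get 9.
- A3: Delta compares 9, 4 and picks Light; Echo would get 4.
- A4: Delta compares 2, 4 and picks Heavy; Echo would get 12.
Echo's induced payoffs are 4, 3, 9, 4, 12, so Echo commits to A4. Subgame-perfect outcome: (Heavy, A4) with payoffs (4, 12).

A4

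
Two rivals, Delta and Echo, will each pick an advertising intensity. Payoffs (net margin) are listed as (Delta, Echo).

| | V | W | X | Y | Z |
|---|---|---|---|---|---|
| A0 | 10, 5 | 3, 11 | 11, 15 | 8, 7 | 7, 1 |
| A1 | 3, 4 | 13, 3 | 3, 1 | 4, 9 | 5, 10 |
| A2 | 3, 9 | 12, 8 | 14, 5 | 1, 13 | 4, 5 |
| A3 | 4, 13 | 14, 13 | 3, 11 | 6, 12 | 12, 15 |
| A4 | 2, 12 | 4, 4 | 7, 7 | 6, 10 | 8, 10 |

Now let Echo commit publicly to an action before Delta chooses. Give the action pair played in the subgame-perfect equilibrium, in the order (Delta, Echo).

Backward induction with Echo moving first.
- V → Delta plays A0 (best of 10, 3, 3, 4, 2); Echo gets 5.
- W → Delta plays A3 (best of 3, 13, 12, 14, 4); Echo gets 13.
- X → Delta plays A2 (best of 11, 3, 14, 3, 7); Echo gets 5.
- Y → Delta plays A0 (best of 8, 4, 1, 6, 6); Echo gets 7.
- Z → Delta plays A3 (best of 7, 5, 4, 12, 8); Echo gets 15.
Echo's induced payoffs are 5, 13, 5, 7, 15, so Echo commits to Z. Subgame-perfect outcome: (A3, Z) with payoffs (12, 15).

(A3, Z)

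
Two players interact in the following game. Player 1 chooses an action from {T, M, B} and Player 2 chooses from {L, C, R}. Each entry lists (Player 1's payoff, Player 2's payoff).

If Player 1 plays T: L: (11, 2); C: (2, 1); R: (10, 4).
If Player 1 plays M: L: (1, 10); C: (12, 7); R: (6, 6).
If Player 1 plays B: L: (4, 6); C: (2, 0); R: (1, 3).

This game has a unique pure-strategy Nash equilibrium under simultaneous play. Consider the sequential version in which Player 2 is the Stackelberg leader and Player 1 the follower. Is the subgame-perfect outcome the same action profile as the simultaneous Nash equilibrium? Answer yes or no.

Work backward from Player 1's decision.
- L → Player 1 plays T (best of 11, 1, 4); Player 2 gets 2.
- C → Player 1 plays M (best of 2, 12, 2); Player 2 gets 7.
- R → Player 1 plays T (best of 10, 6, 1); Player 2 gets 4.
Among 2, 7, 4, the best is 7 at C. Subgame-perfect outcome: (M, C) with payoffs (12, 7).
Under simultaneous play:
Player 1's best replies: L→T; C→M; R→T.
Player 2's best replies: T→R; M→L; B→L.
The unique mutual best reply is (T, R), giving (10, 4).
Sequential outcome (M, C) differs from the Nash profile (T, R).

no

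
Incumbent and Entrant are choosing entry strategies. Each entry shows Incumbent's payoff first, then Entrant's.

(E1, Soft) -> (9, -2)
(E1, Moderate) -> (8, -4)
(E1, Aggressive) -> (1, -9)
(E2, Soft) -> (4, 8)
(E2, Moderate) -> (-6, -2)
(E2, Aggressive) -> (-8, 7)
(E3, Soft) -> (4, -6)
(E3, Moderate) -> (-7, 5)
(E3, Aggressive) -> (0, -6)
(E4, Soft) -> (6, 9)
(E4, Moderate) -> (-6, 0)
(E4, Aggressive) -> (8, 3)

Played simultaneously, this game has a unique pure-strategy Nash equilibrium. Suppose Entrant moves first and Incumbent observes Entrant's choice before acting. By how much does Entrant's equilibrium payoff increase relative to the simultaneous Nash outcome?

5

Work backward from Incumbent's decision.
- Soft → Incumbent plays E1 (best of 9, 4, 4, 6); Entrant gets -2.
- Moderate → Incumbent plays E1 (best of 8, -6, -7, -6); Entrant gets -4.
- Aggressive → Incumbent plays E4 (best of 1, -8, 0, 8); Entrant gets 3.
Maximizing over -2, -4, 3, Entrant chooses Aggressive. Subgame-perfect outcome: (E4, Aggressive) with payoffs (8, 3).
For the simultaneous game, intersect best replies.
Incumbent's best replies: Soft→E1; Moderate→E1; Aggressive→E4.
Entrant's best replies: E1→Soft; E2→Soft; E3→Moderate; E4→Soft.
Only (E1, Soft) has each player best-responding; Nash payoffs (9, -2).
Entrant's commitment gain: 3 − -2 = 5.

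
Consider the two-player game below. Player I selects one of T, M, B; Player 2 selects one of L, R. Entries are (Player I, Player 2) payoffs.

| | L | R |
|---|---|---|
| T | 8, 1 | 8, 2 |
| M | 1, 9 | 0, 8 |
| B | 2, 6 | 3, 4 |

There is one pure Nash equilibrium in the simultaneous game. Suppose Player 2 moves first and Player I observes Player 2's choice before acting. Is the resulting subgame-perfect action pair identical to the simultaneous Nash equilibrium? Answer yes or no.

Solve by backward induction (Player 2 leads).
- L → Player I plays T (best of 8, 1, 2); Player 2 gets 1.
- R → Player I plays T (best of 8, 0, 3); Player 2 gets 2.
Among 1, 2, the best is 2 at R. Subgame-perfect outcome: (T, R) with payoffs (8, 2).
For the simultaneous game, intersect best replies.
Player I's best replies: L→T; R→T.
Player 2's best replies: T→R; M→L; B→L.
Only (T, R) has each player best-responding; Nash payoffs (8, 2).
Sequential outcome (T, R) coincides with the Nash profile (T, R).

yes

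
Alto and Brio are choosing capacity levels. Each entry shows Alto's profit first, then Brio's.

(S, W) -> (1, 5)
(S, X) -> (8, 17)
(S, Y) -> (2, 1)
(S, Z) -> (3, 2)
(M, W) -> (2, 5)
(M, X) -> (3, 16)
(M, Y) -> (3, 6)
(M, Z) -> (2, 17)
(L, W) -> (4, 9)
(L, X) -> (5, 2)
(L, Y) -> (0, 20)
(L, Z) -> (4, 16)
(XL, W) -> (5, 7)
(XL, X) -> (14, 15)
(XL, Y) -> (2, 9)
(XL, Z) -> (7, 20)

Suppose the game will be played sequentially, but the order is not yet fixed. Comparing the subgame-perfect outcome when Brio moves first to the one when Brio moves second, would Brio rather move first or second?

first

If Alto leads: Brio's best replies are S→X, M→Z, L→Y, XL→Z; Alto's induced payoffs 8, 2, 0, 7; outcome (S, X), payoffs (8, 17).
If Brio leads: Alto's best replies are W→XL, X→XL, Y→M, Z→XL; Brio's induced payoffs 7, 15, 6, 20; outcome (XL, Z), payoffs (7, 20).
Brio gets 20 moving first and 17 moving second, so Brio prefers to move first.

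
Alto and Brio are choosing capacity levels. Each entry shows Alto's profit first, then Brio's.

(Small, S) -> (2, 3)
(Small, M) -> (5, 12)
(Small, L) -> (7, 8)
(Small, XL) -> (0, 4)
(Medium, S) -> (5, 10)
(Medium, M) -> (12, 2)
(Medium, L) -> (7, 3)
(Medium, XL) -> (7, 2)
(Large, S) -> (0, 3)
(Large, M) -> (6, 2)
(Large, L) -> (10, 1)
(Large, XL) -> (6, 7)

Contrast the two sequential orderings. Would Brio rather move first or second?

first

If Alto leads: Brio's best replies are Small→M, Medium→S, Large→XL; Alto's induced payoffs 5, 5, 6; outcome (Large, XL), payoffs (6, 7).
If Brio leads: Alto's best replies are S→Medium, M→Medium, L→Large, XL→Medium; Brio's induced payoffs 10, 2, 1, 2; outcome (Medium, S), payoffs (5, 10).
Brio gets 10 moving first and 7 moving second, so Brio prefers to move first.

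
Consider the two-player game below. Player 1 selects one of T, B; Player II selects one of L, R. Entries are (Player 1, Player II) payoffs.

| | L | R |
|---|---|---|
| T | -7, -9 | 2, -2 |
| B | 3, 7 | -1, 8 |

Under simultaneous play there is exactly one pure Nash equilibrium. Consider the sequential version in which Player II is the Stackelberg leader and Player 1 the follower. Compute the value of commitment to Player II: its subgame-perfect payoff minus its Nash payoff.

Backward induction with Player II moving first.
- L: Player 1 compares -7, 3 and picks B; Player II would get 7.
- R: Player 1 compares 2, -1 and picks T; Player II would get -2.
Among 7, -2, the best is 7 at L. Subgame-perfect outcome: (B, L) with payoffs (3, 7).
Under simultaneous play:
Player 1's best replies: L→B; R→T.
Player II's best replies: T→R; B→R.
The unique mutual best reply is (T, R), giving (2, -2).
Player II's commitment gain: 7 − -2 = 9.

9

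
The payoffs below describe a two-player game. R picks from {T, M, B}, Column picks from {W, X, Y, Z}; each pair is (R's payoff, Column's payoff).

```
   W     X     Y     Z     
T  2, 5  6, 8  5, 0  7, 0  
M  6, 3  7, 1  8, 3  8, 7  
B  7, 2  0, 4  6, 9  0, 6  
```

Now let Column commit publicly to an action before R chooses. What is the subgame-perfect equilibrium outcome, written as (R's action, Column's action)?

(M, Z)

Solve by backward induction (Column leads).
- W → R plays B (best of 2, 6, 7); Column gets 2.
- X → R plays M (best of 6, 7, 0); Column gets 1.
- Y → R plays M (best of 5, 8, 6); Column gets 3.
- Z → R plays M (best of 7, 8, 0); Column gets 7.
Column's induced payoffs are 2, 1, 3, 7, so Column commits to Z. Subgame-perfect outcome: (M, Z) with payoffs (8, 7).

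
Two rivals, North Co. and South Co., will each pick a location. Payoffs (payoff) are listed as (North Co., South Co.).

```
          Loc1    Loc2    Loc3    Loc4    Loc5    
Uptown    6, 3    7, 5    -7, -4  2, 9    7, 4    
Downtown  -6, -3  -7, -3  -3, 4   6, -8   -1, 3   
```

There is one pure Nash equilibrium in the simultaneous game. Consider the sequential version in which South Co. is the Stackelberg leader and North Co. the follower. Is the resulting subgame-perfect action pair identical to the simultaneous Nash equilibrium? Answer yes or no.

no

Solve by backward induction (South Co. leads).
- Loc1: BR = Uptown, leader payoff 3.
- Loc2: BR = Uptown, leader payoff 5.
- Loc3: BR = Downtown, leader payoff 4.
- Loc4: BR = Downtown, leader payoff -8.
- Loc5: BR = Uptown, leader payoff 4.
Among 3, 5, 4, -8, 4, the best is 5 at Loc2. Subgame-perfect outcome: (Uptown, Loc2) with payoffs (7, 5).
Now find the simultaneous Nash equilibrium.
North Co.'s best replies: Loc1→Uptown; Loc2→Uptown; Loc3→Downtown; Loc4→Downtown; Loc5→Uptown.
South Co.'s best replies: Uptown→Loc4; Downtown→Loc3.
The unique mutual best reply is (Downtown, Loc3), giving (-3, 4).
Sequential outcome (Uptown, Loc2) differs from the Nash profile (Downtown, Loc3).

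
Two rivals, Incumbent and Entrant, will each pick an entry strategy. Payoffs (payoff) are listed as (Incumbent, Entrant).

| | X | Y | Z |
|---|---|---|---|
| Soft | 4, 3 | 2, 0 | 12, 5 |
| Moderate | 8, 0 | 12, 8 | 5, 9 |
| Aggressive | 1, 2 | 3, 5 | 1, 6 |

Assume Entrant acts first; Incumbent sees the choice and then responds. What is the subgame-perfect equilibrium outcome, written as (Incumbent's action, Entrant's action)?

(Moderate, Y)

Incumbent best-responds to each possible Entrant move:
- X: Incumbent compares 4, 8, 1 and picks Moderate; Entrant would get 0.
- Y: Incumbent compares 2, 12, 3 and picks Moderate; Entrant would get 8.
- Z: Incumbent compares 12, 5, 1 and picks Soft; Entrant would get 5.
Entrant's induced payoffs are 0, 8, 5, so Entrant commits to Y. Subgame-perfect outcome: (Moderate, Y) with payoffs (12, 8).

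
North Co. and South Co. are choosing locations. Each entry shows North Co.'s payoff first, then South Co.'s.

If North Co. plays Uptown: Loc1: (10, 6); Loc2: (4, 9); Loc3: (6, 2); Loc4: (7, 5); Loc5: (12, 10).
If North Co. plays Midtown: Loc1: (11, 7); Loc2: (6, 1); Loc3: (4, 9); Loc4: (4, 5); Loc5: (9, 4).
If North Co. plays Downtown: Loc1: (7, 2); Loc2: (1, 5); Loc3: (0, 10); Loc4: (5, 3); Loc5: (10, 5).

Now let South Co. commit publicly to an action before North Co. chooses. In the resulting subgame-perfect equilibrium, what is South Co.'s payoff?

10

North Co. best-responds to each possible South Co. move:
- Loc1 → North Co. plays Midtown (best of 10, 11, 7); South Co. gets 7.
- Loc2 → North Co. plays Midtown (best of 4, 6, 1); South Co. gets 1.
- Loc3 → North Co. plays Uptown (best of 6, 4, 0); South Co. gets 2.
- Loc4 → North Co. plays Uptown (best of 7, 4, 5); South Co. gets 5.
- Loc5 → North Co. plays Uptown (best of 12, 9, 10); South Co. gets 10.
Maximizing over 7, 1, 2, 5, 10, South Co. chooses Loc5. Subgame-perfect outcome: (Uptown, Loc5) with payoffs (12, 10).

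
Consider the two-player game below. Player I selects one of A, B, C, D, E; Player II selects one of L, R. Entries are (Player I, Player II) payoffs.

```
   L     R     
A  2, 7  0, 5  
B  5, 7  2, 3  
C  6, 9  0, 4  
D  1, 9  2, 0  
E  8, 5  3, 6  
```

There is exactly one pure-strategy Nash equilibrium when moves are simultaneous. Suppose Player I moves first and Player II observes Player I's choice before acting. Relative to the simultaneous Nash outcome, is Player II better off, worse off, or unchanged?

better off

Solve by backward induction (Player I leads).
- A → Player II plays L (best of 7, 5); Player I gets 2.
- B → Player II plays L (best of 7, 3); Player I gets 5.
- C → Player II plays L (best of 9, 4); Player I gets 6.
- D → Player II plays L (best of 9, 0); Player I gets 1.
- E → Player II plays R (best of 5, 6); Player I gets 3.
Player I's induced payoffs are 2, 5, 6, 1, 3, so Player I commits to C. Subgame-perfect outcome: (C, L) with payoffs (6, 9).
Under simultaneous play:
Player I's best replies: L→E; R→E.
Player II's best replies: A→L; B→L; C→L; D→L; E→R.
The unique mutual best reply is (E, R), giving (3, 6).
Player II earns 9 sequentially versus 6 at the Nash outcome: better off.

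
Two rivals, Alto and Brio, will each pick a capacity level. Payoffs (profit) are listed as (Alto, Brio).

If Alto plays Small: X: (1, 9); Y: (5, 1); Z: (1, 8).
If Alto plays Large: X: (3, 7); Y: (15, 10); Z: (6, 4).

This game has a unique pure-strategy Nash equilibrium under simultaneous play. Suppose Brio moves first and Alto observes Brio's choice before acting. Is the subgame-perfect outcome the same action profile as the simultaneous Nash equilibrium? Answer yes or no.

Work backward from Alto's decision.
- X: Alto compares 1, 3 and picks Large; Brio would get 7.
- Y: Alto compares 5, 15 and picks Large; Brio would get 10.
- Z: Alto compares 1, 6 and picks Large; Brio would get 4.
Brio's induced payoffs are 7, 10, 4, so Brio commits to Y. Subgame-perfect outcome: (Large, Y) with payoffs (15, 10).
Now find the simultaneous Nash equilibrium.
Alto's best replies: X→Large; Y→Large; Z→Large.
Brio's best replies: Small→X; Large→Y.
The unique mutual best reply is (Large, Y), giving (15, 10).
Sequential outcome (Large, Y) coincides with the Nash profile (Large, Y).

yes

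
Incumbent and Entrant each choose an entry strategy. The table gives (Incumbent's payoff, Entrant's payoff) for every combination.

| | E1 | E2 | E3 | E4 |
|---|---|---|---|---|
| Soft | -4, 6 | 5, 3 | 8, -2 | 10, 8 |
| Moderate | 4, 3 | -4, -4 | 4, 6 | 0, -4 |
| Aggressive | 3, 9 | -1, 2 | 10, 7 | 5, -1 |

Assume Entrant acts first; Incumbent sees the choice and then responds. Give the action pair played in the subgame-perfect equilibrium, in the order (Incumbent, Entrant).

(Soft, E4)

Solve by backward induction (Entrant leads).
- E1: BR = Moderate, leader payoff 3.
- E2: BR = Soft, leader payoff 3.
- E3: BR = Aggressive, leader payoff 7.
- E4: BR = Soft, leader payoff 8.
Entrant's induced payoffs are 3, 3, 7, 8, so Entrant commits to E4. Subgame-perfect outcome: (Soft, E4) with payoffs (10, 8).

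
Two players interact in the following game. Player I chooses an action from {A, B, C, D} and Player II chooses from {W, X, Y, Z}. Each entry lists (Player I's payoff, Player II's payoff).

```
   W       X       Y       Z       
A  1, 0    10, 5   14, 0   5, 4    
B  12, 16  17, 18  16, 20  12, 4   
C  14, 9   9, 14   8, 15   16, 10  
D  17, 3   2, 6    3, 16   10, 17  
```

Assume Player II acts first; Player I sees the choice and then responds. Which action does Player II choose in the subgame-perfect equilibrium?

Y

Solve by backward induction (Player II leads).
- W: Player I compares 1, 12, 14, 17 and picks D; Player II would get 3.
- X: Player I compares 10, 17, 9, 2 and picks B; Player II would get 18.
- Y: Player I compares 14, 16, 8, 3 and picks B; Player II would get 20.
- Z: Player I compares 5, 12, 16, 10 and picks C; Player II would get 10.
Among 3, 18, 20, 10, the best is 20 at Y. Subgame-perfect outcome: (B, Y) with payoffs (16, 20).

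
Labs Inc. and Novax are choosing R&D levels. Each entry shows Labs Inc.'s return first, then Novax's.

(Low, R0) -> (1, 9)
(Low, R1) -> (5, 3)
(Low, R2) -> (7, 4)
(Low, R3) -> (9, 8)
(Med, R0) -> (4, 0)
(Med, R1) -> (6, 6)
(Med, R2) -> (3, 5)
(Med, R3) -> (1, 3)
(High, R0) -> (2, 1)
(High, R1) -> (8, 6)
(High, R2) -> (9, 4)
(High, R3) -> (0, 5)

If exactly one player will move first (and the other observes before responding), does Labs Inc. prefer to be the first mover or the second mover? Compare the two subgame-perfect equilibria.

If Labs Inc. leads: Novax's best replies are Low→R0, Med→R1, High→R1; Labs Inc.'s induced payoffs 1, 6, 8; outcome (High, R1), payoffs (8, 6).
If Novax leads: Labs Inc.'s best replies are R0→Med, R1→High, R2→High, R3→Low; Novax's induced payoffs 0, 6, 4, 8; outcome (Low, R3), payoffs (9, 8).
Labs Inc. gets 8 moving first and 9 moving second, so Labs Inc. prefers to move second.

second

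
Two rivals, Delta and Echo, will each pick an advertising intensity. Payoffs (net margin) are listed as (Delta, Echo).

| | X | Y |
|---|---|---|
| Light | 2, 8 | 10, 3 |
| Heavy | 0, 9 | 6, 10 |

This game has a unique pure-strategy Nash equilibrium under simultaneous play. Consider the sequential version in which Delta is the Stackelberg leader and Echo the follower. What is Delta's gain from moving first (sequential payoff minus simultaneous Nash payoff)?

4

Backward induction with Delta moving first.
- Light: Echo compares 8, 3 and picks X; Delta would get 2.
- Heavy: Echo compares 9, 10 and picks Y; Delta would get 6.
Among 2, 6, the best is 6 at Heavy. Subgame-perfect outcome: (Heavy, Y) with payoffs (6, 10).
Under simultaneous play:
Delta's best replies: X→Light; Y→Light.
Echo's best replies: Light→X; Heavy→Y.
The unique mutual best reply is (Light, X), giving (2, 8).
Delta's commitment gain: 6 − 2 = 4.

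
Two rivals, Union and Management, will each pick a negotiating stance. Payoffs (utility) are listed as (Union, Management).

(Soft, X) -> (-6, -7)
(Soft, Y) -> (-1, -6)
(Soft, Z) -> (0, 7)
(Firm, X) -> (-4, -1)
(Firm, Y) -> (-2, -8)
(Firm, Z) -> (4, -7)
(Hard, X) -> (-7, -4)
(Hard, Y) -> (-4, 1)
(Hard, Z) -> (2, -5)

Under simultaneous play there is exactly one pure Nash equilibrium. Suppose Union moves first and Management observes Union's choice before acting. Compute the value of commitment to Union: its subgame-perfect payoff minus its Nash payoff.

Backward induction with Union moving first.
- Soft: BR = Z, leader payoff 0.
- Firm: BR = X, leader payoff -4.
- Hard: BR = Y, leader payoff -4.
Maximizing over 0, -4, -4, Union chooses Soft. Subgame-perfect outcome: (Soft, Z) with payoffs (0, 7).
For the simultaneous game, intersect best replies.
Union's best replies: X→Firm; Y→Soft; Z→Firm.
Management's best replies: Soft→Z; Firm→X; Hard→Y.
Only (Firm, X) has each player best-responding; Nash payoffs (-4, -1).
Union's commitment gain: 0 − -4 = 4.

4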